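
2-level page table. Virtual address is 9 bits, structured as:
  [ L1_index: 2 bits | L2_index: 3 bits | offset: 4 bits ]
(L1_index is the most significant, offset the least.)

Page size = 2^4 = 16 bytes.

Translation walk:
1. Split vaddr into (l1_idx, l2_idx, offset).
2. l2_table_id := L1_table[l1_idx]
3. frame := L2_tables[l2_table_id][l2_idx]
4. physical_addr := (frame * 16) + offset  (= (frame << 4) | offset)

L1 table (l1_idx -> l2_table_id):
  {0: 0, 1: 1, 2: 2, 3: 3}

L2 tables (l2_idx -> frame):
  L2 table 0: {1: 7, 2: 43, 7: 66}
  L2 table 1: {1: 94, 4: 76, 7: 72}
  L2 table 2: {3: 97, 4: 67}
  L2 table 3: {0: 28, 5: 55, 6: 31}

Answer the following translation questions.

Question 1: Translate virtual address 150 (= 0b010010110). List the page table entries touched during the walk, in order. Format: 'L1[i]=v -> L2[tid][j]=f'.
Answer: L1[1]=1 -> L2[1][1]=94

Derivation:
vaddr = 150 = 0b010010110
Split: l1_idx=1, l2_idx=1, offset=6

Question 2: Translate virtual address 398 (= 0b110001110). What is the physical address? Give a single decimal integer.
vaddr = 398 = 0b110001110
Split: l1_idx=3, l2_idx=0, offset=14
L1[3] = 3
L2[3][0] = 28
paddr = 28 * 16 + 14 = 462

Answer: 462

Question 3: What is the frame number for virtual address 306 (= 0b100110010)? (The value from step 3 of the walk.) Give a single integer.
vaddr = 306: l1_idx=2, l2_idx=3
L1[2] = 2; L2[2][3] = 97

Answer: 97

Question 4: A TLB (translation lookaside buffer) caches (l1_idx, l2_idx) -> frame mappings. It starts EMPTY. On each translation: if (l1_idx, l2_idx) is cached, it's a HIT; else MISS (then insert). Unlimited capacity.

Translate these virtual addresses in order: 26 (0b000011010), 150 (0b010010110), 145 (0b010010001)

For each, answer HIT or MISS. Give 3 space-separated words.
vaddr=26: (0,1) not in TLB -> MISS, insert
vaddr=150: (1,1) not in TLB -> MISS, insert
vaddr=145: (1,1) in TLB -> HIT

Answer: MISS MISS HIT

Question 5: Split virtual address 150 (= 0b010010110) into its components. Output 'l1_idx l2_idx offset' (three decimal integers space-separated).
vaddr = 150 = 0b010010110
  top 2 bits -> l1_idx = 1
  next 3 bits -> l2_idx = 1
  bottom 4 bits -> offset = 6

Answer: 1 1 6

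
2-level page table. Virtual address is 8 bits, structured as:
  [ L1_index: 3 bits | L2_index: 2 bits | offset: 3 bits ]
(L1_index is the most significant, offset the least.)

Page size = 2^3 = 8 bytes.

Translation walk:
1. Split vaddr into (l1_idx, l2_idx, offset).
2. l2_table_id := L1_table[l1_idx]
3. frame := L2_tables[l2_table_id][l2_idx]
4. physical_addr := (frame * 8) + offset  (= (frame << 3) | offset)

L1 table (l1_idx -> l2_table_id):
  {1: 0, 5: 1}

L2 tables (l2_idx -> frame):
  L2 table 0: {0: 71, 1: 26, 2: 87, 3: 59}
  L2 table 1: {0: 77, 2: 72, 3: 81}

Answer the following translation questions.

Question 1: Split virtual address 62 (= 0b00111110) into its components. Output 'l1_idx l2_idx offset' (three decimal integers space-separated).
vaddr = 62 = 0b00111110
  top 3 bits -> l1_idx = 1
  next 2 bits -> l2_idx = 3
  bottom 3 bits -> offset = 6

Answer: 1 3 6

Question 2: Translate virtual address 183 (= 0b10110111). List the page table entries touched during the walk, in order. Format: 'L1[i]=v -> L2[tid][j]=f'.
vaddr = 183 = 0b10110111
Split: l1_idx=5, l2_idx=2, offset=7

Answer: L1[5]=1 -> L2[1][2]=72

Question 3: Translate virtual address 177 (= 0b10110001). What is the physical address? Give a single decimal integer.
vaddr = 177 = 0b10110001
Split: l1_idx=5, l2_idx=2, offset=1
L1[5] = 1
L2[1][2] = 72
paddr = 72 * 8 + 1 = 577

Answer: 577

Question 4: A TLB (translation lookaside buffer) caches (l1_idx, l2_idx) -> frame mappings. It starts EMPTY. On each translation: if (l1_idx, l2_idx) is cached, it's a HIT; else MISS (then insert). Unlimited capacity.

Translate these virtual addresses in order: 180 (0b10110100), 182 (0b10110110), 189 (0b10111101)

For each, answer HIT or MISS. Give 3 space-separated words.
Answer: MISS HIT MISS

Derivation:
vaddr=180: (5,2) not in TLB -> MISS, insert
vaddr=182: (5,2) in TLB -> HIT
vaddr=189: (5,3) not in TLB -> MISS, insert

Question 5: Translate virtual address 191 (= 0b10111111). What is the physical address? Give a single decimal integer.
vaddr = 191 = 0b10111111
Split: l1_idx=5, l2_idx=3, offset=7
L1[5] = 1
L2[1][3] = 81
paddr = 81 * 8 + 7 = 655

Answer: 655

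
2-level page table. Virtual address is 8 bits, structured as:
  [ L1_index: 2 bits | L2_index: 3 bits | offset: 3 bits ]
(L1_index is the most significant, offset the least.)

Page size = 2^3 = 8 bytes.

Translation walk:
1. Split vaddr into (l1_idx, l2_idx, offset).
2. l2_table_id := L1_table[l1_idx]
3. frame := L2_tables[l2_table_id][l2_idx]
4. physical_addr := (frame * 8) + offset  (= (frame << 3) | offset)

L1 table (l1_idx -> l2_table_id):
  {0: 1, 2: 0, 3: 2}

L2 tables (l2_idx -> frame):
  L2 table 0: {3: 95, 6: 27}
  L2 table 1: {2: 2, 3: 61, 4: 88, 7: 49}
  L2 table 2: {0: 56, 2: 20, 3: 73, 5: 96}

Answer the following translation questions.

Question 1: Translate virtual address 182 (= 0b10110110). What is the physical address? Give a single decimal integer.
Answer: 222

Derivation:
vaddr = 182 = 0b10110110
Split: l1_idx=2, l2_idx=6, offset=6
L1[2] = 0
L2[0][6] = 27
paddr = 27 * 8 + 6 = 222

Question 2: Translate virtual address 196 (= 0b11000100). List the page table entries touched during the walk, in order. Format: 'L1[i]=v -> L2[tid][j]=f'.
Answer: L1[3]=2 -> L2[2][0]=56

Derivation:
vaddr = 196 = 0b11000100
Split: l1_idx=3, l2_idx=0, offset=4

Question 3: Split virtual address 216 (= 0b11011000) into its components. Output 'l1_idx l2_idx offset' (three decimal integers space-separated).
Answer: 3 3 0

Derivation:
vaddr = 216 = 0b11011000
  top 2 bits -> l1_idx = 3
  next 3 bits -> l2_idx = 3
  bottom 3 bits -> offset = 0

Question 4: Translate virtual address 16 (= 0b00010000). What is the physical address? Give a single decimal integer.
Answer: 16

Derivation:
vaddr = 16 = 0b00010000
Split: l1_idx=0, l2_idx=2, offset=0
L1[0] = 1
L2[1][2] = 2
paddr = 2 * 8 + 0 = 16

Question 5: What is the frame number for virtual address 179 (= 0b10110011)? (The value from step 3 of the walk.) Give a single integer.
Answer: 27

Derivation:
vaddr = 179: l1_idx=2, l2_idx=6
L1[2] = 0; L2[0][6] = 27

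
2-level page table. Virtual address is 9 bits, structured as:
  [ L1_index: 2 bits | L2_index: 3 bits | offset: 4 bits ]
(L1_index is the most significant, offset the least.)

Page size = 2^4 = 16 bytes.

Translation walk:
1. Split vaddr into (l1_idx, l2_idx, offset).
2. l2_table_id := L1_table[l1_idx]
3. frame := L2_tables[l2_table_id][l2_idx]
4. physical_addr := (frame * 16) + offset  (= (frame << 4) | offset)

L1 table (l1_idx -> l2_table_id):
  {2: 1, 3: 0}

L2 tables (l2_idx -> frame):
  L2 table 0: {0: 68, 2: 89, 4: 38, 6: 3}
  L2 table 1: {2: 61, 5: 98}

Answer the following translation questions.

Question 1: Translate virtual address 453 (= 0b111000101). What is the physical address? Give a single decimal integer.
Answer: 613

Derivation:
vaddr = 453 = 0b111000101
Split: l1_idx=3, l2_idx=4, offset=5
L1[3] = 0
L2[0][4] = 38
paddr = 38 * 16 + 5 = 613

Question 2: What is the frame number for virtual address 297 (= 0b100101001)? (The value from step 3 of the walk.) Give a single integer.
vaddr = 297: l1_idx=2, l2_idx=2
L1[2] = 1; L2[1][2] = 61

Answer: 61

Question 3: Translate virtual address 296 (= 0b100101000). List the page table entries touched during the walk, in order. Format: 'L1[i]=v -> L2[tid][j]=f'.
Answer: L1[2]=1 -> L2[1][2]=61

Derivation:
vaddr = 296 = 0b100101000
Split: l1_idx=2, l2_idx=2, offset=8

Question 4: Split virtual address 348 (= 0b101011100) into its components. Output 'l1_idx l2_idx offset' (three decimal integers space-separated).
Answer: 2 5 12

Derivation:
vaddr = 348 = 0b101011100
  top 2 bits -> l1_idx = 2
  next 3 bits -> l2_idx = 5
  bottom 4 bits -> offset = 12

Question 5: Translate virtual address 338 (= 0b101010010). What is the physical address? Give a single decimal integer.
vaddr = 338 = 0b101010010
Split: l1_idx=2, l2_idx=5, offset=2
L1[2] = 1
L2[1][5] = 98
paddr = 98 * 16 + 2 = 1570

Answer: 1570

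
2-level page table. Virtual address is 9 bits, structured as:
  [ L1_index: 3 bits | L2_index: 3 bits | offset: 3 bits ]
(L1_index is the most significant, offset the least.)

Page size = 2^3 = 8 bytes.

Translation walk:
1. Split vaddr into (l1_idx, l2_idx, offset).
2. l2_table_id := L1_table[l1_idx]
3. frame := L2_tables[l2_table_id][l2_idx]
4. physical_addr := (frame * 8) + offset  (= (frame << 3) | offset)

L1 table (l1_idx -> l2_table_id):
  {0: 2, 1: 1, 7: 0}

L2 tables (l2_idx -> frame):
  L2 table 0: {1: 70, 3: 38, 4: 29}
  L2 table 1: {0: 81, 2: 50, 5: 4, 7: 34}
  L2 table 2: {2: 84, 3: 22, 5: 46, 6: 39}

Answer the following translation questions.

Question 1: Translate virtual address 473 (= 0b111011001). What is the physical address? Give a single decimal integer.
Answer: 305

Derivation:
vaddr = 473 = 0b111011001
Split: l1_idx=7, l2_idx=3, offset=1
L1[7] = 0
L2[0][3] = 38
paddr = 38 * 8 + 1 = 305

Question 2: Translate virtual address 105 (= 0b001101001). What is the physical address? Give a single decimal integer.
Answer: 33

Derivation:
vaddr = 105 = 0b001101001
Split: l1_idx=1, l2_idx=5, offset=1
L1[1] = 1
L2[1][5] = 4
paddr = 4 * 8 + 1 = 33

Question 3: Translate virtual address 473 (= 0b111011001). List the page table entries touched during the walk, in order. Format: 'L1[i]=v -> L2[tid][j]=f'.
vaddr = 473 = 0b111011001
Split: l1_idx=7, l2_idx=3, offset=1

Answer: L1[7]=0 -> L2[0][3]=38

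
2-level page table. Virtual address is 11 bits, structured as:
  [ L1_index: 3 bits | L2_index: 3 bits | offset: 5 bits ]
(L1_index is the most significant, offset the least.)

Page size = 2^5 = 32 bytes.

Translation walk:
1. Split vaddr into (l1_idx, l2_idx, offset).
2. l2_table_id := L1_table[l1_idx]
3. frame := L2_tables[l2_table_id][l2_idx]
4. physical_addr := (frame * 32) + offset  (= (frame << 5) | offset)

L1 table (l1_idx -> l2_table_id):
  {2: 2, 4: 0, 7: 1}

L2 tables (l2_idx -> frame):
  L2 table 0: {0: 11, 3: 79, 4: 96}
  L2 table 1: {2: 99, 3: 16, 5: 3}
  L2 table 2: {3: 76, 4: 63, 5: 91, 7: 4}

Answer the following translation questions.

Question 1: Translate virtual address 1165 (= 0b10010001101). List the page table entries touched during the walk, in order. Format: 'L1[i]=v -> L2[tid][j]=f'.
Answer: L1[4]=0 -> L2[0][4]=96

Derivation:
vaddr = 1165 = 0b10010001101
Split: l1_idx=4, l2_idx=4, offset=13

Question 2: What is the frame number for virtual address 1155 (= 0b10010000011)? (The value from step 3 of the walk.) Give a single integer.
Answer: 96

Derivation:
vaddr = 1155: l1_idx=4, l2_idx=4
L1[4] = 0; L2[0][4] = 96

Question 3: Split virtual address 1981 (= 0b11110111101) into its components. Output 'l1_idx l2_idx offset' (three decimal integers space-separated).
Answer: 7 5 29

Derivation:
vaddr = 1981 = 0b11110111101
  top 3 bits -> l1_idx = 7
  next 3 bits -> l2_idx = 5
  bottom 5 bits -> offset = 29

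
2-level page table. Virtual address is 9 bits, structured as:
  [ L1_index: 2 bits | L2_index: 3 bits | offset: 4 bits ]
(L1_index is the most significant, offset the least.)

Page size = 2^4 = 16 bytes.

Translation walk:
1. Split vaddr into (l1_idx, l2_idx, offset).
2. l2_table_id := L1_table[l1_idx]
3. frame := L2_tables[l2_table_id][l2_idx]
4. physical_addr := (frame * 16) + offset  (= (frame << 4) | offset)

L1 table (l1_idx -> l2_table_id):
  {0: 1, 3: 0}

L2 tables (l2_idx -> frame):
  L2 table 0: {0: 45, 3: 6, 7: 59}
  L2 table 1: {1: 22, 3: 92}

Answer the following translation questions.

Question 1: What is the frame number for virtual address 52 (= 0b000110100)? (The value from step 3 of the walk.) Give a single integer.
vaddr = 52: l1_idx=0, l2_idx=3
L1[0] = 1; L2[1][3] = 92

Answer: 92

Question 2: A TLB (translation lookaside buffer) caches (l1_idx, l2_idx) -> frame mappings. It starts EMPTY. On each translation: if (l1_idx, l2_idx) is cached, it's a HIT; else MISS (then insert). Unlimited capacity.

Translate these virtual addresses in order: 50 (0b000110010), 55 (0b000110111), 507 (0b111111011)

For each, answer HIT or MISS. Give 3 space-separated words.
vaddr=50: (0,3) not in TLB -> MISS, insert
vaddr=55: (0,3) in TLB -> HIT
vaddr=507: (3,7) not in TLB -> MISS, insert

Answer: MISS HIT MISS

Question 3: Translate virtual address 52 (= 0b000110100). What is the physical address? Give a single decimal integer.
vaddr = 52 = 0b000110100
Split: l1_idx=0, l2_idx=3, offset=4
L1[0] = 1
L2[1][3] = 92
paddr = 92 * 16 + 4 = 1476

Answer: 1476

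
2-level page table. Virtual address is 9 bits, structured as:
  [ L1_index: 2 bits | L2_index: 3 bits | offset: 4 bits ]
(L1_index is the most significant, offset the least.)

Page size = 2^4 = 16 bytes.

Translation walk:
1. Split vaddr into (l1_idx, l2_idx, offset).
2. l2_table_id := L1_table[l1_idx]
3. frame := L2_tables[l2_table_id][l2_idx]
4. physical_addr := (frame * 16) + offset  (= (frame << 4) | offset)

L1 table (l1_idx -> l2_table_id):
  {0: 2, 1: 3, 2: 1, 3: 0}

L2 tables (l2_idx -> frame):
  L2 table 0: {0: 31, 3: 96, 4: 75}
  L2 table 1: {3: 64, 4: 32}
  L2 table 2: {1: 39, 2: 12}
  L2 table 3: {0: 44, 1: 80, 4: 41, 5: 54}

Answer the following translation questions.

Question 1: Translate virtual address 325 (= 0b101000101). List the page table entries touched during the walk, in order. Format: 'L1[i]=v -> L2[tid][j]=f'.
vaddr = 325 = 0b101000101
Split: l1_idx=2, l2_idx=4, offset=5

Answer: L1[2]=1 -> L2[1][4]=32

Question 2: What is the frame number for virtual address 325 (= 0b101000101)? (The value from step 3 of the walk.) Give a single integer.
vaddr = 325: l1_idx=2, l2_idx=4
L1[2] = 1; L2[1][4] = 32

Answer: 32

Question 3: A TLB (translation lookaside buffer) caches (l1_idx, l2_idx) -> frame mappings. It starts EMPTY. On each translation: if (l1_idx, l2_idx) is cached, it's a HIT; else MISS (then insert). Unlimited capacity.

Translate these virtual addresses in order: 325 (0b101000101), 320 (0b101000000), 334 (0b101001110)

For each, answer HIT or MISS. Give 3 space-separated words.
vaddr=325: (2,4) not in TLB -> MISS, insert
vaddr=320: (2,4) in TLB -> HIT
vaddr=334: (2,4) in TLB -> HIT

Answer: MISS HIT HIT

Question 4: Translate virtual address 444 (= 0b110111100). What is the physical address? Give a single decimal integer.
vaddr = 444 = 0b110111100
Split: l1_idx=3, l2_idx=3, offset=12
L1[3] = 0
L2[0][3] = 96
paddr = 96 * 16 + 12 = 1548

Answer: 1548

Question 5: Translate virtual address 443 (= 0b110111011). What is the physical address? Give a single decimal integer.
Answer: 1547

Derivation:
vaddr = 443 = 0b110111011
Split: l1_idx=3, l2_idx=3, offset=11
L1[3] = 0
L2[0][3] = 96
paddr = 96 * 16 + 11 = 1547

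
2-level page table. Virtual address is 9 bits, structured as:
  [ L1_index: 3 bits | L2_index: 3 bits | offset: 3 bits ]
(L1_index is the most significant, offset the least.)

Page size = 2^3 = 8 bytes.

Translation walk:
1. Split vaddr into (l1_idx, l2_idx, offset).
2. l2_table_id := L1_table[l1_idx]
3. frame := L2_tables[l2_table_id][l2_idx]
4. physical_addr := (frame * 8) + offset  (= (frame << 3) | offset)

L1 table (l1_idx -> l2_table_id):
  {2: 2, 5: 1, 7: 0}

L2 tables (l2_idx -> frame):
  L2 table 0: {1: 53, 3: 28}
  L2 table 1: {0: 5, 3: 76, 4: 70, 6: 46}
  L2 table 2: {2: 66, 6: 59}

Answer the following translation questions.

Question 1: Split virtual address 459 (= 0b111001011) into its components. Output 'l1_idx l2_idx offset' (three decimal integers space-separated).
Answer: 7 1 3

Derivation:
vaddr = 459 = 0b111001011
  top 3 bits -> l1_idx = 7
  next 3 bits -> l2_idx = 1
  bottom 3 bits -> offset = 3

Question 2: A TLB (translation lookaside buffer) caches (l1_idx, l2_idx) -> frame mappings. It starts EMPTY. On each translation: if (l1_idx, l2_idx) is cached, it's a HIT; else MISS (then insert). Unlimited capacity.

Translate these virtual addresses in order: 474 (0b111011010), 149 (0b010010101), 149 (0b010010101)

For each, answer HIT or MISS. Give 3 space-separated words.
Answer: MISS MISS HIT

Derivation:
vaddr=474: (7,3) not in TLB -> MISS, insert
vaddr=149: (2,2) not in TLB -> MISS, insert
vaddr=149: (2,2) in TLB -> HIT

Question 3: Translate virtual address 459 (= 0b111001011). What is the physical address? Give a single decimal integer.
vaddr = 459 = 0b111001011
Split: l1_idx=7, l2_idx=1, offset=3
L1[7] = 0
L2[0][1] = 53
paddr = 53 * 8 + 3 = 427

Answer: 427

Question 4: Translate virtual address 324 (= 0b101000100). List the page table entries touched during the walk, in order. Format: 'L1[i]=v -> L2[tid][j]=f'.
Answer: L1[5]=1 -> L2[1][0]=5

Derivation:
vaddr = 324 = 0b101000100
Split: l1_idx=5, l2_idx=0, offset=4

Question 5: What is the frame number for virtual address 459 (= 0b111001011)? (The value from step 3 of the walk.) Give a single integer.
vaddr = 459: l1_idx=7, l2_idx=1
L1[7] = 0; L2[0][1] = 53

Answer: 53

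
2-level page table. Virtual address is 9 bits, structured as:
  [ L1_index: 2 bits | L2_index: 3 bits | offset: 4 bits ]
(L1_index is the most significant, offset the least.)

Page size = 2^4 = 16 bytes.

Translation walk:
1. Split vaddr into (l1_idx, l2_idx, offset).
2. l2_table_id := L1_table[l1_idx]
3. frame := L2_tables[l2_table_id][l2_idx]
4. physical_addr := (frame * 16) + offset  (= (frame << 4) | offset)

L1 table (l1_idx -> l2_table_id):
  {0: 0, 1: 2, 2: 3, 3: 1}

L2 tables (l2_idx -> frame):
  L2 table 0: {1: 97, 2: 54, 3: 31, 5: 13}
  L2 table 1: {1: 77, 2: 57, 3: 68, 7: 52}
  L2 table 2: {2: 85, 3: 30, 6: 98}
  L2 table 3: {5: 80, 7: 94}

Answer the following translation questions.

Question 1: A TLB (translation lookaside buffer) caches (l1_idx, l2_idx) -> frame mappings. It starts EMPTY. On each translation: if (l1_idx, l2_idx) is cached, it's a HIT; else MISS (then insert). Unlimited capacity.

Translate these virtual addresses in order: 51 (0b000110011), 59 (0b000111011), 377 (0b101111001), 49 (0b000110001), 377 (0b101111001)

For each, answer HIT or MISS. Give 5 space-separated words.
Answer: MISS HIT MISS HIT HIT

Derivation:
vaddr=51: (0,3) not in TLB -> MISS, insert
vaddr=59: (0,3) in TLB -> HIT
vaddr=377: (2,7) not in TLB -> MISS, insert
vaddr=49: (0,3) in TLB -> HIT
vaddr=377: (2,7) in TLB -> HIT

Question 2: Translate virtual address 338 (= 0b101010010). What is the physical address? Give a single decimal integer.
vaddr = 338 = 0b101010010
Split: l1_idx=2, l2_idx=5, offset=2
L1[2] = 3
L2[3][5] = 80
paddr = 80 * 16 + 2 = 1282

Answer: 1282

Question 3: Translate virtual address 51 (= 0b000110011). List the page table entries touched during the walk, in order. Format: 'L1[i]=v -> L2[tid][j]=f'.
vaddr = 51 = 0b000110011
Split: l1_idx=0, l2_idx=3, offset=3

Answer: L1[0]=0 -> L2[0][3]=31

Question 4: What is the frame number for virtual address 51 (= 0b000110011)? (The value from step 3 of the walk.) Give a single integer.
vaddr = 51: l1_idx=0, l2_idx=3
L1[0] = 0; L2[0][3] = 31

Answer: 31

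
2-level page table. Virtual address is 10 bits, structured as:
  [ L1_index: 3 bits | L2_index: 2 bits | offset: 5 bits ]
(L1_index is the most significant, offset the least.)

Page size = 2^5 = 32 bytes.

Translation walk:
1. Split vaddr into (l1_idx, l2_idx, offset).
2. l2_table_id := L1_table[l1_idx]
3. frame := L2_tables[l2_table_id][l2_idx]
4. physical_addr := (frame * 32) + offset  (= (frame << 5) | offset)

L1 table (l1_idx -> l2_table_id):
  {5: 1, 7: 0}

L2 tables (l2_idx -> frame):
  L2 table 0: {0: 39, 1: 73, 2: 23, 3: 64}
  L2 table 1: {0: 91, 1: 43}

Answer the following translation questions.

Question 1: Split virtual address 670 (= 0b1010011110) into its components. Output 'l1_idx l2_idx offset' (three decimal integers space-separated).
Answer: 5 0 30

Derivation:
vaddr = 670 = 0b1010011110
  top 3 bits -> l1_idx = 5
  next 2 bits -> l2_idx = 0
  bottom 5 bits -> offset = 30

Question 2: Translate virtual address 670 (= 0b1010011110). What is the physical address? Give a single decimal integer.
Answer: 2942

Derivation:
vaddr = 670 = 0b1010011110
Split: l1_idx=5, l2_idx=0, offset=30
L1[5] = 1
L2[1][0] = 91
paddr = 91 * 32 + 30 = 2942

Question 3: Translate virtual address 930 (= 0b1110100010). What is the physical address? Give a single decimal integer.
vaddr = 930 = 0b1110100010
Split: l1_idx=7, l2_idx=1, offset=2
L1[7] = 0
L2[0][1] = 73
paddr = 73 * 32 + 2 = 2338

Answer: 2338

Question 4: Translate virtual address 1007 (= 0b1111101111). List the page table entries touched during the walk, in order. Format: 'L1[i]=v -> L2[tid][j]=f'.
vaddr = 1007 = 0b1111101111
Split: l1_idx=7, l2_idx=3, offset=15

Answer: L1[7]=0 -> L2[0][3]=64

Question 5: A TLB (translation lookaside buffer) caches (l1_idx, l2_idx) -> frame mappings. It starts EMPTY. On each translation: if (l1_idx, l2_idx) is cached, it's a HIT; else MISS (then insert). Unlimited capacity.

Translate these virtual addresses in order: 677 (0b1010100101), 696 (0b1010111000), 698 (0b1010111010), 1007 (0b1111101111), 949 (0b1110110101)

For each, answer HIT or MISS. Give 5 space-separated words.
vaddr=677: (5,1) not in TLB -> MISS, insert
vaddr=696: (5,1) in TLB -> HIT
vaddr=698: (5,1) in TLB -> HIT
vaddr=1007: (7,3) not in TLB -> MISS, insert
vaddr=949: (7,1) not in TLB -> MISS, insert

Answer: MISS HIT HIT MISS MISS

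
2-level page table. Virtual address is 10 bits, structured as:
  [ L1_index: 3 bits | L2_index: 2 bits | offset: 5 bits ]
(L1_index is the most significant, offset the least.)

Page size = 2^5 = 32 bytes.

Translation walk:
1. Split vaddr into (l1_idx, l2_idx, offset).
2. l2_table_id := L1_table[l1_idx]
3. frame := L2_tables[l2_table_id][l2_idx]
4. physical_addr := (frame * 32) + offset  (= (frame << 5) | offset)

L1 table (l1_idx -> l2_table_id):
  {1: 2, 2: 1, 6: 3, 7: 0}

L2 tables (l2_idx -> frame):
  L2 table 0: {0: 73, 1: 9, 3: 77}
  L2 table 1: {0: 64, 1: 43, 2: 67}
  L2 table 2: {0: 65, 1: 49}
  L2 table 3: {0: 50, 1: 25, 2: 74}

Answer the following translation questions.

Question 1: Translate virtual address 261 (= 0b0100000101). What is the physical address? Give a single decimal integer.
Answer: 2053

Derivation:
vaddr = 261 = 0b0100000101
Split: l1_idx=2, l2_idx=0, offset=5
L1[2] = 1
L2[1][0] = 64
paddr = 64 * 32 + 5 = 2053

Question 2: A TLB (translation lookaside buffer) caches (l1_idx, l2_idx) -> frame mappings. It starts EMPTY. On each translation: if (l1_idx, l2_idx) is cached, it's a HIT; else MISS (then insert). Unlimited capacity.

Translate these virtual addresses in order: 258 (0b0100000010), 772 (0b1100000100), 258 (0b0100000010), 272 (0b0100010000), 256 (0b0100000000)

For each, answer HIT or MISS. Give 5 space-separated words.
vaddr=258: (2,0) not in TLB -> MISS, insert
vaddr=772: (6,0) not in TLB -> MISS, insert
vaddr=258: (2,0) in TLB -> HIT
vaddr=272: (2,0) in TLB -> HIT
vaddr=256: (2,0) in TLB -> HIT

Answer: MISS MISS HIT HIT HIT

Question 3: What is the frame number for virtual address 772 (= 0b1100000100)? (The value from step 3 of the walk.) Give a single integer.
Answer: 50

Derivation:
vaddr = 772: l1_idx=6, l2_idx=0
L1[6] = 3; L2[3][0] = 50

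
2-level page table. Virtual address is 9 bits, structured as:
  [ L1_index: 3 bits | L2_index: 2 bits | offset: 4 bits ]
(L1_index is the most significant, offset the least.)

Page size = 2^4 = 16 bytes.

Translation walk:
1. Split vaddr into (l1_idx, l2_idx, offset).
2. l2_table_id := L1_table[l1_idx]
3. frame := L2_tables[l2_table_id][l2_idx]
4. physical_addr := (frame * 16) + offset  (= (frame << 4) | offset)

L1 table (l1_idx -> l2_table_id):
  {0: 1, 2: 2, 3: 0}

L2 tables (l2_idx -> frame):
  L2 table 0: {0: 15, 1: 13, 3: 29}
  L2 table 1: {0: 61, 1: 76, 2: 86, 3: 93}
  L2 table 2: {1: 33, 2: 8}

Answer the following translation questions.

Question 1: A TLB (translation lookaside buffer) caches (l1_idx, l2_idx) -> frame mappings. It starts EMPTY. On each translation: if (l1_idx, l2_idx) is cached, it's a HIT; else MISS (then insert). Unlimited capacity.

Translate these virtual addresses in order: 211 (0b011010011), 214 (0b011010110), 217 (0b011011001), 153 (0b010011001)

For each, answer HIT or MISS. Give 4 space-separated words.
vaddr=211: (3,1) not in TLB -> MISS, insert
vaddr=214: (3,1) in TLB -> HIT
vaddr=217: (3,1) in TLB -> HIT
vaddr=153: (2,1) not in TLB -> MISS, insert

Answer: MISS HIT HIT MISS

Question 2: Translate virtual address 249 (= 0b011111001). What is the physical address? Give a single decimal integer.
Answer: 473

Derivation:
vaddr = 249 = 0b011111001
Split: l1_idx=3, l2_idx=3, offset=9
L1[3] = 0
L2[0][3] = 29
paddr = 29 * 16 + 9 = 473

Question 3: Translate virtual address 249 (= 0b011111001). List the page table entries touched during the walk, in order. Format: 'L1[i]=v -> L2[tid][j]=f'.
vaddr = 249 = 0b011111001
Split: l1_idx=3, l2_idx=3, offset=9

Answer: L1[3]=0 -> L2[0][3]=29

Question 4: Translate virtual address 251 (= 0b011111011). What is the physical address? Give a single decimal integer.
vaddr = 251 = 0b011111011
Split: l1_idx=3, l2_idx=3, offset=11
L1[3] = 0
L2[0][3] = 29
paddr = 29 * 16 + 11 = 475

Answer: 475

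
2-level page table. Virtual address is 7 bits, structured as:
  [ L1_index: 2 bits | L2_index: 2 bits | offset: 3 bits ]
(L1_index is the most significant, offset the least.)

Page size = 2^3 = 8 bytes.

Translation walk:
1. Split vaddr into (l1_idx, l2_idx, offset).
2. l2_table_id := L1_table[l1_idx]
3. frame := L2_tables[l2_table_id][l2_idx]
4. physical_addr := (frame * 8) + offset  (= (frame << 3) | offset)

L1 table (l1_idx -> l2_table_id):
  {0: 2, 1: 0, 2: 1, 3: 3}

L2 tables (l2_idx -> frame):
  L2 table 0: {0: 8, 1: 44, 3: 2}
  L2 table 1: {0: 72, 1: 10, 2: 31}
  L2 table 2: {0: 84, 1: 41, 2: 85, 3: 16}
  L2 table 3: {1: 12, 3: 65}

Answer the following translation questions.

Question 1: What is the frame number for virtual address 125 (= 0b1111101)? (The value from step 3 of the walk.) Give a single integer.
Answer: 65

Derivation:
vaddr = 125: l1_idx=3, l2_idx=3
L1[3] = 3; L2[3][3] = 65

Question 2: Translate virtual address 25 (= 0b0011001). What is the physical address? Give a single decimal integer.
Answer: 129

Derivation:
vaddr = 25 = 0b0011001
Split: l1_idx=0, l2_idx=3, offset=1
L1[0] = 2
L2[2][3] = 16
paddr = 16 * 8 + 1 = 129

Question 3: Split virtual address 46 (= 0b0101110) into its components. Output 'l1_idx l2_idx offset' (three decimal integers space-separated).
Answer: 1 1 6

Derivation:
vaddr = 46 = 0b0101110
  top 2 bits -> l1_idx = 1
  next 2 bits -> l2_idx = 1
  bottom 3 bits -> offset = 6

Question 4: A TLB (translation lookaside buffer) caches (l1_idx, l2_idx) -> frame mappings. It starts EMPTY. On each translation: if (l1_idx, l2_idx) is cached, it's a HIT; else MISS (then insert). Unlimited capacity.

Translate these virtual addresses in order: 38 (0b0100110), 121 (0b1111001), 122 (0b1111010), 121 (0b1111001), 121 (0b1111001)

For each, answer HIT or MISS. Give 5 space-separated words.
Answer: MISS MISS HIT HIT HIT

Derivation:
vaddr=38: (1,0) not in TLB -> MISS, insert
vaddr=121: (3,3) not in TLB -> MISS, insert
vaddr=122: (3,3) in TLB -> HIT
vaddr=121: (3,3) in TLB -> HIT
vaddr=121: (3,3) in TLB -> HIT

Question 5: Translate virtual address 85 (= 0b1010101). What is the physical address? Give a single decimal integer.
vaddr = 85 = 0b1010101
Split: l1_idx=2, l2_idx=2, offset=5
L1[2] = 1
L2[1][2] = 31
paddr = 31 * 8 + 5 = 253

Answer: 253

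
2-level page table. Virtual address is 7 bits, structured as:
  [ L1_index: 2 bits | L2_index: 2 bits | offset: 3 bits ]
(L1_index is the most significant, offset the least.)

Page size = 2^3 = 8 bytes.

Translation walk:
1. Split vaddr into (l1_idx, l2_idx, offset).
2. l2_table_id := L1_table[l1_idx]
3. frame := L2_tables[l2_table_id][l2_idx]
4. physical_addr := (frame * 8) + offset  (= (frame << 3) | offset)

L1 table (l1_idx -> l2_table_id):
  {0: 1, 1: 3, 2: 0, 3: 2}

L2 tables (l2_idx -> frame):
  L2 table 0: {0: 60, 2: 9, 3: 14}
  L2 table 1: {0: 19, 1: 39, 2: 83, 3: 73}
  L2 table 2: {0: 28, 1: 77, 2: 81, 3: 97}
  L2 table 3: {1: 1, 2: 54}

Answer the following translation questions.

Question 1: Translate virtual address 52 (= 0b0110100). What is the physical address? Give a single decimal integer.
Answer: 436

Derivation:
vaddr = 52 = 0b0110100
Split: l1_idx=1, l2_idx=2, offset=4
L1[1] = 3
L2[3][2] = 54
paddr = 54 * 8 + 4 = 436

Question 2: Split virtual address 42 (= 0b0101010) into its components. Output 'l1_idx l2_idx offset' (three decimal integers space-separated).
Answer: 1 1 2

Derivation:
vaddr = 42 = 0b0101010
  top 2 bits -> l1_idx = 1
  next 2 bits -> l2_idx = 1
  bottom 3 bits -> offset = 2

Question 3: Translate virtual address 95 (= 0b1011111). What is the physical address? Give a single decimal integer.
Answer: 119

Derivation:
vaddr = 95 = 0b1011111
Split: l1_idx=2, l2_idx=3, offset=7
L1[2] = 0
L2[0][3] = 14
paddr = 14 * 8 + 7 = 119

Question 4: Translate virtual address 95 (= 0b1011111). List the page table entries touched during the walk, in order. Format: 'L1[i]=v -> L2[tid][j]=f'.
vaddr = 95 = 0b1011111
Split: l1_idx=2, l2_idx=3, offset=7

Answer: L1[2]=0 -> L2[0][3]=14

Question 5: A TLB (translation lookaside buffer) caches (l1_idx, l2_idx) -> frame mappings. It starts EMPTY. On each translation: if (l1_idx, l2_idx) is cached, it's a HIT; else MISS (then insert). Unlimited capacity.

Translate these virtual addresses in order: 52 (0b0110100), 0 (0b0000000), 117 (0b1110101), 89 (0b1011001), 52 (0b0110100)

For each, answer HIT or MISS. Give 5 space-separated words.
Answer: MISS MISS MISS MISS HIT

Derivation:
vaddr=52: (1,2) not in TLB -> MISS, insert
vaddr=0: (0,0) not in TLB -> MISS, insert
vaddr=117: (3,2) not in TLB -> MISS, insert
vaddr=89: (2,3) not in TLB -> MISS, insert
vaddr=52: (1,2) in TLB -> HIT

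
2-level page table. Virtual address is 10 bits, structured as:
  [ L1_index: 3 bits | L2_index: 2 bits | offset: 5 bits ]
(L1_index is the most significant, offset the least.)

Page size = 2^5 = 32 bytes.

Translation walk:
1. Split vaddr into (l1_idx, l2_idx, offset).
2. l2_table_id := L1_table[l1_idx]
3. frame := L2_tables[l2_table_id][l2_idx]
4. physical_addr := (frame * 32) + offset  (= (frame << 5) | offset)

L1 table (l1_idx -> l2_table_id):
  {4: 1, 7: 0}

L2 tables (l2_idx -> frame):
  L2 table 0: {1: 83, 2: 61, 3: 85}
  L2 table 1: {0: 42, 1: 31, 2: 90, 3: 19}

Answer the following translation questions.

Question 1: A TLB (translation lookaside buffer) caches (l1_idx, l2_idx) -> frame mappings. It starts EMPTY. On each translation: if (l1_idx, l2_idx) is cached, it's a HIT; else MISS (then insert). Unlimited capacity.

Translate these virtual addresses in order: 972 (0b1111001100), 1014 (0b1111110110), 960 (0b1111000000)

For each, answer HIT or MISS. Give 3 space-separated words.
vaddr=972: (7,2) not in TLB -> MISS, insert
vaddr=1014: (7,3) not in TLB -> MISS, insert
vaddr=960: (7,2) in TLB -> HIT

Answer: MISS MISS HIT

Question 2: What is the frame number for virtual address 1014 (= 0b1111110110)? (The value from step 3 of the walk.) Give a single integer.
Answer: 85

Derivation:
vaddr = 1014: l1_idx=7, l2_idx=3
L1[7] = 0; L2[0][3] = 85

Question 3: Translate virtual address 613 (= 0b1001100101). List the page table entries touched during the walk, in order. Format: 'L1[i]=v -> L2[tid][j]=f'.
vaddr = 613 = 0b1001100101
Split: l1_idx=4, l2_idx=3, offset=5

Answer: L1[4]=1 -> L2[1][3]=19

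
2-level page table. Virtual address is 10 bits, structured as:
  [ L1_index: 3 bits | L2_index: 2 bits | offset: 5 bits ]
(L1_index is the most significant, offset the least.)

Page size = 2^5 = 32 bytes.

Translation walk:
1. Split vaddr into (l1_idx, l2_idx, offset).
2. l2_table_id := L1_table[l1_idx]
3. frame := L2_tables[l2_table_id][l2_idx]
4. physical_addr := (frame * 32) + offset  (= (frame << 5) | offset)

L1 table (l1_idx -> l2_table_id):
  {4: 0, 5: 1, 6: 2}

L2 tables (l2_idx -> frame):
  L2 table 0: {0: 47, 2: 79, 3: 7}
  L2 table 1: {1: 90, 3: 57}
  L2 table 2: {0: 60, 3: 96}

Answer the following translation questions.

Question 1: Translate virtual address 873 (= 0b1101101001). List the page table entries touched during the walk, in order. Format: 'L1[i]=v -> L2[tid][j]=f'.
vaddr = 873 = 0b1101101001
Split: l1_idx=6, l2_idx=3, offset=9

Answer: L1[6]=2 -> L2[2][3]=96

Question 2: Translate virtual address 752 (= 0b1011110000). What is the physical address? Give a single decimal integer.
Answer: 1840

Derivation:
vaddr = 752 = 0b1011110000
Split: l1_idx=5, l2_idx=3, offset=16
L1[5] = 1
L2[1][3] = 57
paddr = 57 * 32 + 16 = 1840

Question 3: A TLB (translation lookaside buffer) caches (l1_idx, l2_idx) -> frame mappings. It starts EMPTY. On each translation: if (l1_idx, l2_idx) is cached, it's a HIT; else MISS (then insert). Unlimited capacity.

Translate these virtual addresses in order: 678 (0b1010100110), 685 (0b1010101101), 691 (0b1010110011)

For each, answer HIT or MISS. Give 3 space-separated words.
Answer: MISS HIT HIT

Derivation:
vaddr=678: (5,1) not in TLB -> MISS, insert
vaddr=685: (5,1) in TLB -> HIT
vaddr=691: (5,1) in TLB -> HIT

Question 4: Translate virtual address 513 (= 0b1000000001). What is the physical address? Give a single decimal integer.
Answer: 1505

Derivation:
vaddr = 513 = 0b1000000001
Split: l1_idx=4, l2_idx=0, offset=1
L1[4] = 0
L2[0][0] = 47
paddr = 47 * 32 + 1 = 1505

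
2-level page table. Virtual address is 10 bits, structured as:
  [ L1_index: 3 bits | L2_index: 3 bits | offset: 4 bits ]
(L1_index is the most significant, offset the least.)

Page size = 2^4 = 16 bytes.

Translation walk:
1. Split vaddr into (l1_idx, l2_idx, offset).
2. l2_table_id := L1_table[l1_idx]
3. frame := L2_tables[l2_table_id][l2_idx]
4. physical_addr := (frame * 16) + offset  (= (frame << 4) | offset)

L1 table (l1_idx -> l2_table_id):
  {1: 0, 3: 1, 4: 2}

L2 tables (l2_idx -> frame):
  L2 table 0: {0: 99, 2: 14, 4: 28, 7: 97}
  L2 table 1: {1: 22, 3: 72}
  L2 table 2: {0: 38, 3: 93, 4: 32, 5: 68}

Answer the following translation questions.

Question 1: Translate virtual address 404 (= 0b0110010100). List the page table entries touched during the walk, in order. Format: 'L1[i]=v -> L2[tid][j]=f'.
Answer: L1[3]=1 -> L2[1][1]=22

Derivation:
vaddr = 404 = 0b0110010100
Split: l1_idx=3, l2_idx=1, offset=4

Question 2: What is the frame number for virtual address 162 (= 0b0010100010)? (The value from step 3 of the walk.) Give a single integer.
Answer: 14

Derivation:
vaddr = 162: l1_idx=1, l2_idx=2
L1[1] = 0; L2[0][2] = 14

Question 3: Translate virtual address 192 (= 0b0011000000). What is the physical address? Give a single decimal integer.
Answer: 448

Derivation:
vaddr = 192 = 0b0011000000
Split: l1_idx=1, l2_idx=4, offset=0
L1[1] = 0
L2[0][4] = 28
paddr = 28 * 16 + 0 = 448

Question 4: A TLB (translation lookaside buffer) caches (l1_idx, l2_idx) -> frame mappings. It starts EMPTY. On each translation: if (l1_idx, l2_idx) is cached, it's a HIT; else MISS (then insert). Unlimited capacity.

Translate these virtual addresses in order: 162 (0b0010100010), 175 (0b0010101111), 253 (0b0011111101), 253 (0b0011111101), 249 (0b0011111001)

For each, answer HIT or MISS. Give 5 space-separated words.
vaddr=162: (1,2) not in TLB -> MISS, insert
vaddr=175: (1,2) in TLB -> HIT
vaddr=253: (1,7) not in TLB -> MISS, insert
vaddr=253: (1,7) in TLB -> HIT
vaddr=249: (1,7) in TLB -> HIT

Answer: MISS HIT MISS HIT HIT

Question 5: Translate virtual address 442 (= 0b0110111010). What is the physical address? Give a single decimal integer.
vaddr = 442 = 0b0110111010
Split: l1_idx=3, l2_idx=3, offset=10
L1[3] = 1
L2[1][3] = 72
paddr = 72 * 16 + 10 = 1162

Answer: 1162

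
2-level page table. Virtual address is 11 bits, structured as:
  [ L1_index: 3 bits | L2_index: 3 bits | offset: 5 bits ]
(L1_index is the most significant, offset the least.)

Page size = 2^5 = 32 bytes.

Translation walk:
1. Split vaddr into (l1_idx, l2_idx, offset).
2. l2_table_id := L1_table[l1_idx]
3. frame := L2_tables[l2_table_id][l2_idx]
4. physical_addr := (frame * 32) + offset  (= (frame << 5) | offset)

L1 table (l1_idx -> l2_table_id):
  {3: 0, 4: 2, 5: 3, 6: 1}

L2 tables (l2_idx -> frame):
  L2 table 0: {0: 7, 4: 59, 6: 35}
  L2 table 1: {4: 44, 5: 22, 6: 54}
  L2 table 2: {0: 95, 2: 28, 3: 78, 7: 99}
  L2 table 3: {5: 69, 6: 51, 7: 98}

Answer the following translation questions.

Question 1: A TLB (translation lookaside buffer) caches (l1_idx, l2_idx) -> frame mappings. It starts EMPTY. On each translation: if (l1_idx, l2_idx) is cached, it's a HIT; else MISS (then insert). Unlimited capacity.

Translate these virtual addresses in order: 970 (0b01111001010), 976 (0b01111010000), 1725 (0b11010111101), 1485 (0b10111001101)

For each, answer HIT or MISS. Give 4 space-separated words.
Answer: MISS HIT MISS MISS

Derivation:
vaddr=970: (3,6) not in TLB -> MISS, insert
vaddr=976: (3,6) in TLB -> HIT
vaddr=1725: (6,5) not in TLB -> MISS, insert
vaddr=1485: (5,6) not in TLB -> MISS, insert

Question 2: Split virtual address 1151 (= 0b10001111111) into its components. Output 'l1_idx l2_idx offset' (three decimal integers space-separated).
Answer: 4 3 31

Derivation:
vaddr = 1151 = 0b10001111111
  top 3 bits -> l1_idx = 4
  next 3 bits -> l2_idx = 3
  bottom 5 bits -> offset = 31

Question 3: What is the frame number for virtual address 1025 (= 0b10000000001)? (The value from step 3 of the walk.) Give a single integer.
Answer: 95

Derivation:
vaddr = 1025: l1_idx=4, l2_idx=0
L1[4] = 2; L2[2][0] = 95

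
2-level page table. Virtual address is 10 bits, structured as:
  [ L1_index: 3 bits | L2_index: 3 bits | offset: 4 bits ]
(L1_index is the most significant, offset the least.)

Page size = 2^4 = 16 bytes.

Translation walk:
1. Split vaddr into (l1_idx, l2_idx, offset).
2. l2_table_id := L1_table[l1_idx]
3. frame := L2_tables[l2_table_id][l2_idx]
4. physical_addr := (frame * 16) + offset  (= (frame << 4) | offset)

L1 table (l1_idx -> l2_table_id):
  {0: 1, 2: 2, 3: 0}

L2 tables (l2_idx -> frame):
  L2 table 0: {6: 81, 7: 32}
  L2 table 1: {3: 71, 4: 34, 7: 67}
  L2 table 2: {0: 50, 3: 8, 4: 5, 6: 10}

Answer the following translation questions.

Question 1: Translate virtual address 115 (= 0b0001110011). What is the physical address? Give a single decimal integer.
vaddr = 115 = 0b0001110011
Split: l1_idx=0, l2_idx=7, offset=3
L1[0] = 1
L2[1][7] = 67
paddr = 67 * 16 + 3 = 1075

Answer: 1075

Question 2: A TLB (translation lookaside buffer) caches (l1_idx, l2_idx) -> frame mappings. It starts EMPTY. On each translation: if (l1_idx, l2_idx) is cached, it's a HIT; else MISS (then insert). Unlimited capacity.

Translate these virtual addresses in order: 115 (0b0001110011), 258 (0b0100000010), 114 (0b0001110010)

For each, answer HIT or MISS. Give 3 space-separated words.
vaddr=115: (0,7) not in TLB -> MISS, insert
vaddr=258: (2,0) not in TLB -> MISS, insert
vaddr=114: (0,7) in TLB -> HIT

Answer: MISS MISS HIT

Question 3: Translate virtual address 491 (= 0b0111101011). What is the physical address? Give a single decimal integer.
Answer: 1307

Derivation:
vaddr = 491 = 0b0111101011
Split: l1_idx=3, l2_idx=6, offset=11
L1[3] = 0
L2[0][6] = 81
paddr = 81 * 16 + 11 = 1307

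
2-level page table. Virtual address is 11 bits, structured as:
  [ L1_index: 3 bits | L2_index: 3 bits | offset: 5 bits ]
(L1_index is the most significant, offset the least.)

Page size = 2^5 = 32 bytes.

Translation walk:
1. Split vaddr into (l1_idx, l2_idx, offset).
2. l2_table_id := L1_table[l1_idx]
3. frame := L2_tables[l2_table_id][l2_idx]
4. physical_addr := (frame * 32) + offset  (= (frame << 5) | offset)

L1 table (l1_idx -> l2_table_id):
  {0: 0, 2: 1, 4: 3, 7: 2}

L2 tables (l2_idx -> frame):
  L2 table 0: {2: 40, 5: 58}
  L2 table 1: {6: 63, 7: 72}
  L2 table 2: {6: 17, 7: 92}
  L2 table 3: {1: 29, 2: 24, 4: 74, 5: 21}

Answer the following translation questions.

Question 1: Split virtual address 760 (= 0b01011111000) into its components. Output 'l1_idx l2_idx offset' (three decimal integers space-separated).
Answer: 2 7 24

Derivation:
vaddr = 760 = 0b01011111000
  top 3 bits -> l1_idx = 2
  next 3 bits -> l2_idx = 7
  bottom 5 bits -> offset = 24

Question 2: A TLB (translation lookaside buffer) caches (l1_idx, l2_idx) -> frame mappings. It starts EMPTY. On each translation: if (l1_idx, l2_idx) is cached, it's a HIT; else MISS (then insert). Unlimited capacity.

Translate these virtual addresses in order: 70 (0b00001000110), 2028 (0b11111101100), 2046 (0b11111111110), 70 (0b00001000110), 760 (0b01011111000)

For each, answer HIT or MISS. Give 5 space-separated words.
Answer: MISS MISS HIT HIT MISS

Derivation:
vaddr=70: (0,2) not in TLB -> MISS, insert
vaddr=2028: (7,7) not in TLB -> MISS, insert
vaddr=2046: (7,7) in TLB -> HIT
vaddr=70: (0,2) in TLB -> HIT
vaddr=760: (2,7) not in TLB -> MISS, insert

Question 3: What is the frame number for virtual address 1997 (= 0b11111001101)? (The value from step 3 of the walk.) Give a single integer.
Answer: 17

Derivation:
vaddr = 1997: l1_idx=7, l2_idx=6
L1[7] = 2; L2[2][6] = 17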